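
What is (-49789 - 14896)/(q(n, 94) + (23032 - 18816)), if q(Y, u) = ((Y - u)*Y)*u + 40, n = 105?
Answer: -64685/112826 ≈ -0.57332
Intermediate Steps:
q(Y, u) = 40 + Y*u*(Y - u) (q(Y, u) = (Y*(Y - u))*u + 40 = Y*u*(Y - u) + 40 = 40 + Y*u*(Y - u))
(-49789 - 14896)/(q(n, 94) + (23032 - 18816)) = (-49789 - 14896)/((40 + 94*105² - 1*105*94²) + (23032 - 18816)) = -64685/((40 + 94*11025 - 1*105*8836) + 4216) = -64685/((40 + 1036350 - 927780) + 4216) = -64685/(108610 + 4216) = -64685/112826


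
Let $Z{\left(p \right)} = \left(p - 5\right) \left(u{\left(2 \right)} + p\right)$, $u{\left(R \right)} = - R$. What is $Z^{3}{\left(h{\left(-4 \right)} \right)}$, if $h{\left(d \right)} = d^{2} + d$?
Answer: $343000$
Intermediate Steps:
$h{\left(d \right)} = d + d^{2}$
$Z{\left(p \right)} = \left(-5 + p\right) \left(-2 + p\right)$ ($Z{\left(p \right)} = \left(p - 5\right) \left(\left(-1\right) 2 + p\right) = \left(-5 + p\right) \left(-2 + p\right)$)
$Z^{3}{\left(h{\left(-4 \right)} \right)} = \left(10 + \left(- 4 \left(1 - 4\right)\right)^{2} - 7 \left(- 4 \left(1 - 4\right)\right)\right)^{3} = \left(10 + \left(\left(-4\right) \left(-3\right)\right)^{2} - 7 \left(\left(-4\right) \left(-3\right)\right)\right)^{3} = \left(10 + 12^{2} - 84\right)^{3} = \left(10 + 144 - 84\right)^{3} = 70^{3} = 343000$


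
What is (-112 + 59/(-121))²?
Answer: 185259321/14641 ≈ 12653.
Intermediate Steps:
(-112 + 59/(-121))² = (-112 + 59*(-1/121))² = (-112 - 59/121)² = (-13611/121)² = 185259321/14641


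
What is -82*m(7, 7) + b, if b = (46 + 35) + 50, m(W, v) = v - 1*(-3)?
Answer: -689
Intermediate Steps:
m(W, v) = 3 + v (m(W, v) = v + 3 = 3 + v)
b = 131 (b = 81 + 50 = 131)
-82*m(7, 7) + b = -82*(3 + 7) + 131 = -82*10 + 131 = -820 + 131 = -689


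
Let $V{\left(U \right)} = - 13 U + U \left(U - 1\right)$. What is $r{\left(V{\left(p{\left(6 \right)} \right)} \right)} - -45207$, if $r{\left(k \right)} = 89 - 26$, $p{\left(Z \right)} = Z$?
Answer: $45270$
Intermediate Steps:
$V{\left(U \right)} = - 13 U + U \left(-1 + U\right)$
$r{\left(k \right)} = 63$ ($r{\left(k \right)} = 89 - 26 = 63$)
$r{\left(V{\left(p{\left(6 \right)} \right)} \right)} - -45207 = 63 - -45207 = 63 + 45207 = 45270$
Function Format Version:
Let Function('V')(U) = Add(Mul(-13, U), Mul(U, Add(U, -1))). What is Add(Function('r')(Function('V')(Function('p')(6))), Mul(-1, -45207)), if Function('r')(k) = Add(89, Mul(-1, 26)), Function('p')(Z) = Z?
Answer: 45270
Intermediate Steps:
Function('V')(U) = Add(Mul(-13, U), Mul(U, Add(-1, U)))
Function('r')(k) = 63 (Function('r')(k) = Add(89, -26) = 63)
Add(Function('r')(Function('V')(Function('p')(6))), Mul(-1, -45207)) = Add(63, Mul(-1, -45207)) = Add(63, 45207) = 45270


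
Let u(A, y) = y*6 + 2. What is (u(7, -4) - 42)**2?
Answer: 4096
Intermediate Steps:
u(A, y) = 2 + 6*y (u(A, y) = 6*y + 2 = 2 + 6*y)
(u(7, -4) - 42)**2 = ((2 + 6*(-4)) - 42)**2 = ((2 - 24) - 42)**2 = (-22 - 42)**2 = (-64)**2 = 4096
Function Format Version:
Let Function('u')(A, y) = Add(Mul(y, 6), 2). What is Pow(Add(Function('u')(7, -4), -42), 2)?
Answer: 4096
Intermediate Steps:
Function('u')(A, y) = Add(2, Mul(6, y)) (Function('u')(A, y) = Add(Mul(6, y), 2) = Add(2, Mul(6, y)))
Pow(Add(Function('u')(7, -4), -42), 2) = Pow(Add(Add(2, Mul(6, -4)), -42), 2) = Pow(Add(Add(2, -24), -42), 2) = Pow(Add(-22, -42), 2) = Pow(-64, 2) = 4096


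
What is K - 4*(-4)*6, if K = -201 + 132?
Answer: 27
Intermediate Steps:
K = -69
K - 4*(-4)*6 = -69 - 4*(-4)*6 = -69 + 16*6 = -69 + 96 = 27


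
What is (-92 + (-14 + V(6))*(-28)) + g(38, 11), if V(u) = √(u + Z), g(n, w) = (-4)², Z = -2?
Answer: 260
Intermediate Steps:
g(n, w) = 16
V(u) = √(-2 + u) (V(u) = √(u - 2) = √(-2 + u))
(-92 + (-14 + V(6))*(-28)) + g(38, 11) = (-92 + (-14 + √(-2 + 6))*(-28)) + 16 = (-92 + (-14 + √4)*(-28)) + 16 = (-92 + (-14 + 2)*(-28)) + 16 = (-92 - 12*(-28)) + 16 = (-92 + 336) + 16 = 244 + 16 = 260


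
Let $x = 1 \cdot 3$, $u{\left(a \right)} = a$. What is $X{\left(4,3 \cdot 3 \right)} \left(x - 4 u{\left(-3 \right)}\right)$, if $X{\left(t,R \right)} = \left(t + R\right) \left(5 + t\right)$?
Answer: $1755$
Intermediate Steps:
$X{\left(t,R \right)} = \left(5 + t\right) \left(R + t\right)$ ($X{\left(t,R \right)} = \left(R + t\right) \left(5 + t\right) = \left(5 + t\right) \left(R + t\right)$)
$x = 3$
$X{\left(4,3 \cdot 3 \right)} \left(x - 4 u{\left(-3 \right)}\right) = \left(4^{2} + 5 \cdot 3 \cdot 3 + 5 \cdot 4 + 3 \cdot 3 \cdot 4\right) \left(3 + \left(\left(-4\right) \left(-3\right) + 0\right)\right) = \left(16 + 5 \cdot 9 + 20 + 9 \cdot 4\right) \left(3 + \left(12 + 0\right)\right) = \left(16 + 45 + 20 + 36\right) \left(3 + 12\right) = 117 \cdot 15 = 1755$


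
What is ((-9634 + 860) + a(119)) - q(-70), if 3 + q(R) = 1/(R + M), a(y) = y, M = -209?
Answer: -2413907/279 ≈ -8652.0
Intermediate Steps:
q(R) = -3 + 1/(-209 + R) (q(R) = -3 + 1/(R - 209) = -3 + 1/(-209 + R))
((-9634 + 860) + a(119)) - q(-70) = ((-9634 + 860) + 119) - (628 - 3*(-70))/(-209 - 70) = (-8774 + 119) - (628 + 210)/(-279) = -8655 - (-1)*838/279 = -8655 - 1*(-838/279) = -8655 + 838/279 = -2413907/279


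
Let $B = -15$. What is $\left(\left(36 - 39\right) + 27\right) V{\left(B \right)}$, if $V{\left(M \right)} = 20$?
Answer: $480$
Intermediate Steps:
$\left(\left(36 - 39\right) + 27\right) V{\left(B \right)} = \left(\left(36 - 39\right) + 27\right) 20 = \left(-3 + 27\right) 20 = 24 \cdot 20 = 480$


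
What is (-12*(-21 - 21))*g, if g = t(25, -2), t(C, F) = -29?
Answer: -14616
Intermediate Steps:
g = -29
(-12*(-21 - 21))*g = -12*(-21 - 21)*(-29) = -12*(-42)*(-29) = 504*(-29) = -14616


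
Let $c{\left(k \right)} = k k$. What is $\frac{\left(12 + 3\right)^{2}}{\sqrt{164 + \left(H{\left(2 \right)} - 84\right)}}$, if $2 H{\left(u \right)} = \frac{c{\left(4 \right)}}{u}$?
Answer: $\frac{75 \sqrt{21}}{14} \approx 24.549$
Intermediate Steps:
$c{\left(k \right)} = k^{2}$
$H{\left(u \right)} = \frac{8}{u}$ ($H{\left(u \right)} = \frac{4^{2} \frac{1}{u}}{2} = \frac{16 \frac{1}{u}}{2} = \frac{8}{u}$)
$\frac{\left(12 + 3\right)^{2}}{\sqrt{164 + \left(H{\left(2 \right)} - 84\right)}} = \frac{\left(12 + 3\right)^{2}}{\sqrt{164 - \left(84 - \frac{8}{2}\right)}} = \frac{15^{2}}{\sqrt{164 + \left(8 \cdot \frac{1}{2} - 84\right)}} = \frac{225}{\sqrt{164 + \left(4 - 84\right)}} = \frac{225}{\sqrt{164 - 80}} = \frac{225}{\sqrt{84}} = \frac{225}{2 \sqrt{21}} = 225 \frac{\sqrt{21}}{42} = \frac{75 \sqrt{21}}{14}$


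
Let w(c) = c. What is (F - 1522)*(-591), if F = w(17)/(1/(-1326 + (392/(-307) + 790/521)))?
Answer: 2274353303322/159947 ≈ 1.4219e+7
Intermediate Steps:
F = -3604874208/159947 (F = 17/(1/(-1326 + (392/(-307) + 790/521))) = 17/(1/(-1326 + (392*(-1/307) + 790*(1/521)))) = 17/(1/(-1326 + (-392/307 + 790/521))) = 17/(1/(-1326 + 38298/159947)) = 17/(1/(-212051424/159947)) = 17/(-159947/212051424) = 17*(-212051424/159947) = -3604874208/159947 ≈ -22538.)
(F - 1522)*(-591) = (-3604874208/159947 - 1522)*(-591) = -3848313542/159947*(-591) = 2274353303322/159947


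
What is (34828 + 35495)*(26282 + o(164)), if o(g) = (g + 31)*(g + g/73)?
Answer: 301341509238/73 ≈ 4.1280e+9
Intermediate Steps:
o(g) = 74*g*(31 + g)/73 (o(g) = (31 + g)*(g + g*(1/73)) = (31 + g)*(g + g/73) = (31 + g)*(74*g/73) = 74*g*(31 + g)/73)
(34828 + 35495)*(26282 + o(164)) = (34828 + 35495)*(26282 + (74/73)*164*(31 + 164)) = 70323*(26282 + (74/73)*164*195) = 70323*(26282 + 2366520/73) = 70323*(4285106/73) = 301341509238/73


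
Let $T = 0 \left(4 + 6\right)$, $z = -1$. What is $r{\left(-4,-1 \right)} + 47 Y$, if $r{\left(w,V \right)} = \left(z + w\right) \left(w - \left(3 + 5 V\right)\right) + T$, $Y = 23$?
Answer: $1091$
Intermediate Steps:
$T = 0$ ($T = 0 \cdot 10 = 0$)
$r{\left(w,V \right)} = \left(-1 + w\right) \left(-3 + w - 5 V\right)$ ($r{\left(w,V \right)} = \left(-1 + w\right) \left(w - \left(3 + 5 V\right)\right) + 0 = \left(-1 + w\right) \left(-3 + w - 5 V\right) + 0 = \left(-1 + w\right) \left(-3 + w - 5 V\right)$)
$r{\left(-4,-1 \right)} + 47 Y = \left(3 + \left(-4\right)^{2} - -16 + 5 \left(-1\right) - \left(-5\right) \left(-4\right)\right) + 47 \cdot 23 = \left(3 + 16 + 16 - 5 - 20\right) + 1081 = 10 + 1081 = 1091$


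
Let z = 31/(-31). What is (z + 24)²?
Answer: 529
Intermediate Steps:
z = -1 (z = 31*(-1/31) = -1)
(z + 24)² = (-1 + 24)² = 23² = 529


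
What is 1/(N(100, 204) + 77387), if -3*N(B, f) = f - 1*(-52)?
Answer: 3/231905 ≈ 1.2936e-5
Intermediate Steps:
N(B, f) = -52/3 - f/3 (N(B, f) = -(f - 1*(-52))/3 = -(f + 52)/3 = -(52 + f)/3 = -52/3 - f/3)
1/(N(100, 204) + 77387) = 1/((-52/3 - ⅓*204) + 77387) = 1/((-52/3 - 68) + 77387) = 1/(-256/3 + 77387) = 1/(231905/3) = 3/231905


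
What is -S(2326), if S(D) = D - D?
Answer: 0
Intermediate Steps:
S(D) = 0
-S(2326) = -1*0 = 0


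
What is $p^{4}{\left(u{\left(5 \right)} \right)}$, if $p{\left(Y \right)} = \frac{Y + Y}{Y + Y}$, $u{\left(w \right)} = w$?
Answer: $1$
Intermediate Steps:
$p{\left(Y \right)} = 1$ ($p{\left(Y \right)} = \frac{2 Y}{2 Y} = 2 Y \frac{1}{2 Y} = 1$)
$p^{4}{\left(u{\left(5 \right)} \right)} = 1^{4} = 1$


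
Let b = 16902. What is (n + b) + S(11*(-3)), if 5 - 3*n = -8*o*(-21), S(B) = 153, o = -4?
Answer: 51842/3 ≈ 17281.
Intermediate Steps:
n = 677/3 (n = 5/3 - (-8*(-4))*(-21)/3 = 5/3 - 32*(-21)/3 = 5/3 - ⅓*(-672) = 5/3 + 224 = 677/3 ≈ 225.67)
(n + b) + S(11*(-3)) = (677/3 + 16902) + 153 = 51383/3 + 153 = 51842/3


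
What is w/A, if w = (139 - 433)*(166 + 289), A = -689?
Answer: 10290/53 ≈ 194.15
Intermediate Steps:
w = -133770 (w = -294*455 = -133770)
w/A = -133770/(-689) = -133770*(-1/689) = 10290/53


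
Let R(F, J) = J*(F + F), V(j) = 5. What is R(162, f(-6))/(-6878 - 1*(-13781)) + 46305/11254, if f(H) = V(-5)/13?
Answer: 463732875/112213634 ≈ 4.1326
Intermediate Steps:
f(H) = 5/13
R(F, J) = 2*F*J (R(F, J) = J*(2*F) = 2*F*J)
R(162, f(-6))/(-6878 - 1*(-13781)) + 46305/11254 = (2*162*(5/13))/(-6878 - 1*(-13781)) + 46305/11254 = 1620/(13*(-6878 + 13781)) + 46305*(1/11254) = (1620/13)/6903 + 46305/11254 = (1620/13)*(1/6903) + 46305/11254 = 180/9971 + 46305/11254 = 463732875/112213634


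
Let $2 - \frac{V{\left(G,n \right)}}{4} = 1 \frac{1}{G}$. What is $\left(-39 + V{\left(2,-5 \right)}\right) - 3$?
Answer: $-36$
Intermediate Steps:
$V{\left(G,n \right)} = 8 - \frac{4}{G}$ ($V{\left(G,n \right)} = 8 - 4 \cdot 1 \frac{1}{G} = 8 - \frac{4}{G}$)
$\left(-39 + V{\left(2,-5 \right)}\right) - 3 = \left(-39 + \left(8 - \frac{4}{2}\right)\right) - 3 = \left(-39 + \left(8 - 2\right)\right) - 3 = \left(-39 + 6\right) - 3 = -33 - 3 = -36$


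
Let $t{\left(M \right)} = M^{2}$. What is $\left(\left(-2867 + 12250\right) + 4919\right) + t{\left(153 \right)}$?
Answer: $37711$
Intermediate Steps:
$\left(\left(-2867 + 12250\right) + 4919\right) + t{\left(153 \right)} = \left(\left(-2867 + 12250\right) + 4919\right) + 153^{2} = \left(9383 + 4919\right) + 23409 = 14302 + 23409 = 37711$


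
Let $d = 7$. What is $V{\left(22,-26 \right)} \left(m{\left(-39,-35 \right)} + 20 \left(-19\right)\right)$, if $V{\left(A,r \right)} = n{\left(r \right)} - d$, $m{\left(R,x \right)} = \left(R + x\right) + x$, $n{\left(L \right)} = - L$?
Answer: $-9291$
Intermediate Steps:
$m{\left(R,x \right)} = R + 2 x$
$V{\left(A,r \right)} = -7 - r$ ($V{\left(A,r \right)} = - r - 7 = -7 - r$)
$V{\left(22,-26 \right)} \left(m{\left(-39,-35 \right)} + 20 \left(-19\right)\right) = \left(-7 - -26\right) \left(\left(-39 + 2 \left(-35\right)\right) + 20 \left(-19\right)\right) = \left(-7 + 26\right) \left(\left(-39 - 70\right) - 380\right) = 19 \left(-109 - 380\right) = 19 \left(-489\right) = -9291$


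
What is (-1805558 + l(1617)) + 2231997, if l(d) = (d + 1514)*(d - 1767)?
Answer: -43211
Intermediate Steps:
l(d) = (-1767 + d)*(1514 + d) (l(d) = (1514 + d)*(-1767 + d) = (-1767 + d)*(1514 + d))
(-1805558 + l(1617)) + 2231997 = (-1805558 + (-2675238 + 1617**2 - 253*1617)) + 2231997 = (-1805558 + (-2675238 + 2614689 - 409101)) + 2231997 = (-1805558 - 469650) + 2231997 = -2275208 + 2231997 = -43211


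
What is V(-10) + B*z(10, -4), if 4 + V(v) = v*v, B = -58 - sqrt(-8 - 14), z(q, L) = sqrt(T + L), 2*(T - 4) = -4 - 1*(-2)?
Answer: 96 + sqrt(22) - 58*I ≈ 100.69 - 58.0*I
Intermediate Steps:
T = 3 (T = 4 + (-4 - 1*(-2))/2 = 4 + (-4 + 2)/2 = 4 + (1/2)*(-2) = 4 - 1 = 3)
z(q, L) = sqrt(3 + L)
B = -58 - I*sqrt(22) (B = -58 - sqrt(-22) = -58 - I*sqrt(22) ≈ -58.0 - 4.6904*I)
V(v) = -4 + v**2 (V(v) = -4 + v*v = -4 + v**2)
V(-10) + B*z(10, -4) = (-4 + (-10)**2) + (-58 - I*sqrt(22))*sqrt(3 - 4) = (-4 + 100) + (-58 - I*sqrt(22))*sqrt(-1) = 96 + (-58 - I*sqrt(22))*I = 96 + I*(-58 - I*sqrt(22))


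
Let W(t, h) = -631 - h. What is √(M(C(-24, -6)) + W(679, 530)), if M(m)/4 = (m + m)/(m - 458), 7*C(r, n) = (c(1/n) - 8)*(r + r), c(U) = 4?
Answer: I*√2637845265/1507 ≈ 34.081*I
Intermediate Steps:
C(r, n) = -8*r/7 (C(r, n) = ((4 - 8)*(r + r))/7 = (-8*r)/7 = -8*r/7)
M(m) = 8*m/(-458 + m) (M(m) = 4*((m + m)/(m - 458)) = 4*((2*m)/(-458 + m)) = 4*(2*m/(-458 + m)) = 8*m/(-458 + m))
√(M(C(-24, -6)) + W(679, 530)) = √(8*(-8/7*(-24))/(-458 - 8/7*(-24)) + (-631 - 1*530)) = √(8*(192/7)/(-458 + 192/7) + (-631 - 530)) = √(8*(192/7)/(-3014/7) - 1161) = √(8*(192/7)*(-7/3014) - 1161) = √(-768/1507 - 1161) = √(-1750395/1507) = I*√2637845265/1507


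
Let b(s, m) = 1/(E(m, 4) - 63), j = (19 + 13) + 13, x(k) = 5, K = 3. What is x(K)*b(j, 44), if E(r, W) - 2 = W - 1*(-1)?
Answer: -5/56 ≈ -0.089286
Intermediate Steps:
E(r, W) = 3 + W (E(r, W) = 2 + (W - 1*(-1)) = 2 + (W + 1) = 2 + (1 + W) = 3 + W)
j = 45 (j = 32 + 13 = 45)
b(s, m) = -1/56 (b(s, m) = 1/((3 + 4) - 63) = 1/(7 - 63) = 1/(-56) = -1/56)
x(K)*b(j, 44) = 5*(-1/56) = -5/56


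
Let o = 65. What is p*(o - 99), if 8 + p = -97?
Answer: 3570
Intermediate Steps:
p = -105 (p = -8 - 97 = -105)
p*(o - 99) = -105*(65 - 99) = -105*(-34) = 3570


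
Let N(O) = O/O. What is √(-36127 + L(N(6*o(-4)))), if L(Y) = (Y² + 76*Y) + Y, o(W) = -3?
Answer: I*√36049 ≈ 189.87*I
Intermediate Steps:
N(O) = 1
L(Y) = Y² + 77*Y
√(-36127 + L(N(6*o(-4)))) = √(-36127 + 1*(77 + 1)) = √(-36127 + 1*78) = √(-36127 + 78) = √(-36049) = I*√36049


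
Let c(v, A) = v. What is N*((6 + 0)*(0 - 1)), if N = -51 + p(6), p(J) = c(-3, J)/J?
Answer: 309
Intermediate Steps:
p(J) = -3/J
N = -103/2 (N = -51 - 3/6 = -51 - 3*1/6 = -51 - 1/2 = -103/2 ≈ -51.500)
N*((6 + 0)*(0 - 1)) = -103*(6 + 0)*(0 - 1)/2 = -309*(-1) = -103/2*(-6) = 309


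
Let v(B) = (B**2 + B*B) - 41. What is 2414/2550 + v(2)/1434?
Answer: 33113/35850 ≈ 0.92365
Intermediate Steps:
v(B) = -41 + 2*B**2 (v(B) = (B**2 + B**2) - 41 = 2*B**2 - 41 = -41 + 2*B**2)
2414/2550 + v(2)/1434 = 2414/2550 + (-41 + 2*2**2)/1434 = 2414*(1/2550) + (-41 + 2*4)*(1/1434) = 71/75 + (-41 + 8)*(1/1434) = 71/75 - 33*1/1434 = 71/75 - 11/478 = 33113/35850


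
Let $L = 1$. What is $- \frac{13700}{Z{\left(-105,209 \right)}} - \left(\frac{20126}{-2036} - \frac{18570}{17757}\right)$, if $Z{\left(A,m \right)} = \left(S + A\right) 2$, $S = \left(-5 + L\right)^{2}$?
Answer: $\frac{47136886913}{536273238} \approx 87.897$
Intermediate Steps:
$S = 16$ ($S = \left(-5 + 1\right)^{2} = \left(-4\right)^{2} = 16$)
$Z{\left(A,m \right)} = 32 + 2 A$ ($Z{\left(A,m \right)} = \left(16 + A\right) 2 = 32 + 2 A$)
$- \frac{13700}{Z{\left(-105,209 \right)}} - \left(\frac{20126}{-2036} - \frac{18570}{17757}\right) = - \frac{13700}{32 + 2 \left(-105\right)} - \left(\frac{20126}{-2036} - \frac{18570}{17757}\right) = - \frac{13700}{32 - 210} - \left(20126 \left(- \frac{1}{2036}\right) - \frac{6190}{5919}\right) = - \frac{13700}{-178} - \left(- \frac{10063}{1018} - \frac{6190}{5919}\right) = \left(-13700\right) \left(- \frac{1}{178}\right) - - \frac{65864317}{6025542} = \frac{6850}{89} + \frac{65864317}{6025542} = \frac{47136886913}{536273238}$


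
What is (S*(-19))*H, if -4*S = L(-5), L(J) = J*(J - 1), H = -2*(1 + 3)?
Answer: -1140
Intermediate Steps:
H = -8 (H = -2*4 = -8)
L(J) = J*(-1 + J)
S = -15/2 (S = -(-5)*(-1 - 5)/4 = -(-5)*(-6)/4 = -¼*30 = -15/2 ≈ -7.5000)
(S*(-19))*H = -15/2*(-19)*(-8) = (285/2)*(-8) = -1140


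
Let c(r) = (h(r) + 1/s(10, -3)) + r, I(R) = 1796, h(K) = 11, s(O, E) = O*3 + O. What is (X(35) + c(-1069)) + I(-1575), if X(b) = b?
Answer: 30921/40 ≈ 773.03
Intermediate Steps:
s(O, E) = 4*O (s(O, E) = 3*O + O = 4*O)
c(r) = 441/40 + r (c(r) = (11 + 1/(4*10)) + r = (11 + 1/40) + r = 441/40 + r)
(X(35) + c(-1069)) + I(-1575) = (35 + (441/40 - 1069)) + 1796 = (35 - 42319/40) + 1796 = -40919/40 + 1796 = 30921/40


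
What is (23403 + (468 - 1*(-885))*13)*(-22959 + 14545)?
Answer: -344906688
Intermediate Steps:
(23403 + (468 - 1*(-885))*13)*(-22959 + 14545) = (23403 + (468 + 885)*13)*(-8414) = (23403 + 1353*13)*(-8414) = (23403 + 17589)*(-8414) = 40992*(-8414) = -344906688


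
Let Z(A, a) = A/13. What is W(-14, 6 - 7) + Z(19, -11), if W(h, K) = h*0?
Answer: 19/13 ≈ 1.4615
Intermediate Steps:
W(h, K) = 0
Z(A, a) = A/13 (Z(A, a) = A*(1/13) = A/13)
W(-14, 6 - 7) + Z(19, -11) = 0 + (1/13)*19 = 0 + 19/13 = 19/13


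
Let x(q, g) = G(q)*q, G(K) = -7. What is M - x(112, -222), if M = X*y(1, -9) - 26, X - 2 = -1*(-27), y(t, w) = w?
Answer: 497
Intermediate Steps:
x(q, g) = -7*q
X = 29 (X = 2 - 1*(-27) = 2 + 27 = 29)
M = -287 (M = 29*(-9) - 26 = -261 - 26 = -287)
M - x(112, -222) = -287 - (-7)*112 = -287 - 1*(-784) = -287 + 784 = 497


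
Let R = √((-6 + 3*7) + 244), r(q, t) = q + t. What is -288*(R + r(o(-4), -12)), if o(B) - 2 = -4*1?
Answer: 4032 - 288*√259 ≈ -602.92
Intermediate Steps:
o(B) = -2 (o(B) = 2 - 4*1 = 2 - 4 = -2)
R = √259 (R = √((-6 + 21) + 244) = √(15 + 244) = √259 ≈ 16.093)
-288*(R + r(o(-4), -12)) = -288*(√259 + (-2 - 12)) = -288*(√259 - 14) = -288*(-14 + √259) = 4032 - 288*√259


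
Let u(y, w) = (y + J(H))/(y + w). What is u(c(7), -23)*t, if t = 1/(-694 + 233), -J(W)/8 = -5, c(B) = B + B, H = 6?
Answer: 6/461 ≈ 0.013015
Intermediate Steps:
c(B) = 2*B
J(W) = 40 (J(W) = -8*(-5) = 40)
u(y, w) = (40 + y)/(w + y) (u(y, w) = (y + 40)/(y + w) = (40 + y)/(w + y))
t = -1/461 (t = 1/(-461) = -1/461 ≈ -0.0021692)
u(c(7), -23)*t = ((40 + 2*7)/(-23 + 2*7))*(-1/461) = ((40 + 14)/(-23 + 14))*(-1/461) = (54/(-9))*(-1/461) = -1/9*54*(-1/461) = -6*(-1/461) = 6/461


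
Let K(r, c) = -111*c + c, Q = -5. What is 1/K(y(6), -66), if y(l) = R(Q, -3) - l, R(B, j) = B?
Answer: 1/7260 ≈ 0.00013774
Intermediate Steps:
y(l) = -5 - l
K(r, c) = -110*c
1/K(y(6), -66) = 1/(-110*(-66)) = 1/7260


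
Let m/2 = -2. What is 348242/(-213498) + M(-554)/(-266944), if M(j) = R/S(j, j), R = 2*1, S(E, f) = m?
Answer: -92961005699/56992010112 ≈ -1.6311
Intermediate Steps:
m = -4 (m = 2*(-2) = -4)
S(E, f) = -4
R = 2
M(j) = -1/2 (M(j) = 2/(-4) = 2*(-1/4) = -1/2)
348242/(-213498) + M(-554)/(-266944) = 348242/(-213498) - 1/2/(-266944) = 348242*(-1/213498) - 1/2*(-1/266944) = -174121/106749 + 1/533888 = -92961005699/56992010112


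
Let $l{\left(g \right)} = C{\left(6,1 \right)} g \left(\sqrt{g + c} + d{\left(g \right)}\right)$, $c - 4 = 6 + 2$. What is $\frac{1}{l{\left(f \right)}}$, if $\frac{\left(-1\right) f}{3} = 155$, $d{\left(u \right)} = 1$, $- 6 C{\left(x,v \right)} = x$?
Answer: $\frac{1}{211110} - \frac{i \sqrt{453}}{211110} \approx 4.7369 \cdot 10^{-6} - 0.00010082 i$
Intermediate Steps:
$C{\left(x,v \right)} = - \frac{x}{6}$
$f = -465$ ($f = \left(-3\right) 155 = -465$)
$c = 12$ ($c = 4 + \left(6 + 2\right) = 4 + 8 = 12$)
$l{\left(g \right)} = - g \left(1 + \sqrt{12 + g}\right)$ ($l{\left(g \right)} = \left(- \frac{1}{6}\right) 6 g \left(\sqrt{g + 12} + 1\right) = - g \left(\sqrt{12 + g} + 1\right) = - g \left(1 + \sqrt{12 + g}\right)$)
$\frac{1}{l{\left(f \right)}} = \frac{1}{\left(-1\right) \left(-465\right) \left(1 + \sqrt{12 - 465}\right)} = \frac{1}{\left(-1\right) \left(-465\right) \left(1 + \sqrt{-453}\right)} = \frac{1}{\left(-1\right) \left(-465\right) \left(1 + i \sqrt{453}\right)} = \frac{1}{465 + 465 i \sqrt{453}}$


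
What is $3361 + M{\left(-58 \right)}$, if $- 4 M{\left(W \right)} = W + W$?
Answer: $3390$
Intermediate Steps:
$M{\left(W \right)} = - \frac{W}{2}$ ($M{\left(W \right)} = - \frac{W + W}{4} = - \frac{2 W}{4} = - \frac{W}{2}$)
$3361 + M{\left(-58 \right)} = 3361 - -29 = 3361 + 29 = 3390$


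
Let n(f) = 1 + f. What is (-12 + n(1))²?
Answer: 100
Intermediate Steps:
(-12 + n(1))² = (-12 + (1 + 1))² = (-12 + 2)² = (-10)² = 100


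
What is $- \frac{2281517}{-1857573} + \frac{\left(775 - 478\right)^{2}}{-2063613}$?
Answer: $\frac{89104185964}{75162976299} \approx 1.1855$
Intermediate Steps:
$- \frac{2281517}{-1857573} + \frac{\left(775 - 478\right)^{2}}{-2063613} = \left(-2281517\right) \left(- \frac{1}{1857573}\right) + 297^{2} \left(- \frac{1}{2063613}\right) = \frac{2281517}{1857573} + 88209 \left(- \frac{1}{2063613}\right) = \frac{2281517}{1857573} - \frac{29403}{687871} = \frac{89104185964}{75162976299}$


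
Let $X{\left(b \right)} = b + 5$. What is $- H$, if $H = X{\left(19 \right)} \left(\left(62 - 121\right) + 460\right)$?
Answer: $-9624$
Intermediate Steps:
$X{\left(b \right)} = 5 + b$
$H = 9624$ ($H = \left(5 + 19\right) \left(\left(62 - 121\right) + 460\right) = 24 \left(\left(62 - 121\right) + 460\right) = 24 \left(-59 + 460\right) = 24 \cdot 401 = 9624$)
$- H = \left(-1\right) 9624 = -9624$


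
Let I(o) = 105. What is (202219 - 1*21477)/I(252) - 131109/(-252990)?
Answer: 203287489/118062 ≈ 1721.9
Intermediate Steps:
(202219 - 1*21477)/I(252) - 131109/(-252990) = (202219 - 1*21477)/105 - 131109/(-252990) = (202219 - 21477)*(1/105) - 131109*(-1/252990) = 180742*(1/105) + 43703/84330 = 180742/105 + 43703/84330 = 203287489/118062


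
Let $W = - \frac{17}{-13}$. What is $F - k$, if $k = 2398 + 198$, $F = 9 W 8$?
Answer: $- \frac{32524}{13} \approx -2501.8$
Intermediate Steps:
$W = \frac{17}{13}$ ($W = \left(-17\right) \left(- \frac{1}{13}\right) = \frac{17}{13} \approx 1.3077$)
$F = \frac{1224}{13}$ ($F = 9 \cdot \frac{17}{13} \cdot 8 = \frac{153}{13} \cdot 8 = \frac{1224}{13} \approx 94.154$)
$k = 2596$
$F - k = \frac{1224}{13} - 2596 = - \frac{32524}{13}$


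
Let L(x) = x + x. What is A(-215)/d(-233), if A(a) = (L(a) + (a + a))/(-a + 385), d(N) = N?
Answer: 43/6990 ≈ 0.0061516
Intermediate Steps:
L(x) = 2*x
A(a) = 4*a/(385 - a) (A(a) = (2*a + (a + a))/(-a + 385) = (2*a + 2*a)/(385 - a) = (4*a)/(385 - a) = 4*a/(385 - a))
A(-215)/d(-233) = -4*(-215)/(-385 - 215)/(-233) = -4*(-215)/(-600)*(-1/233) = -4*(-215)*(-1/600)*(-1/233) = -43/30*(-1/233) = 43/6990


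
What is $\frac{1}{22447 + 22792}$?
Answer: $\frac{1}{45239} \approx 2.2105 \cdot 10^{-5}$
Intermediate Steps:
$\frac{1}{22447 + 22792} = \frac{1}{45239}$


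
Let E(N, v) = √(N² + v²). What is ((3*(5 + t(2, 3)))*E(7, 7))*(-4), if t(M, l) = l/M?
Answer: -546*√2 ≈ -772.16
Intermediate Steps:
((3*(5 + t(2, 3)))*E(7, 7))*(-4) = ((3*(5 + 3/2))*√(7² + 7²))*(-4) = ((3*(5 + 3*(½)))*√(49 + 49))*(-4) = ((3*(5 + 3/2))*√98)*(-4) = ((3*(13/2))*(7*√2))*(-4) = (39*(7*√2)/2)*(-4) = (273*√2/2)*(-4) = -546*√2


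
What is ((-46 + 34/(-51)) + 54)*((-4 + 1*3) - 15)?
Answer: -352/3 ≈ -117.33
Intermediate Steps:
((-46 + 34/(-51)) + 54)*((-4 + 1*3) - 15) = ((-46 + 34*(-1/51)) + 54)*((-4 + 3) - 15) = ((-46 - ⅔) + 54)*(-1 - 15) = (-140/3 + 54)*(-16) = (22/3)*(-16) = -352/3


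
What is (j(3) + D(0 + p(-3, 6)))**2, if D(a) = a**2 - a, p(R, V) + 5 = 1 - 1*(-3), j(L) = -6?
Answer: 16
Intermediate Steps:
p(R, V) = -1 (p(R, V) = -5 + (1 - 1*(-3)) = -5 + (1 + 3) = -5 + 4 = -1)
(j(3) + D(0 + p(-3, 6)))**2 = (-6 + (0 - 1)*(-1 + (0 - 1)))**2 = (-6 - (-1 - 1))**2 = (-6 - 1*(-2))**2 = (-6 + 2)**2 = (-4)**2 = 16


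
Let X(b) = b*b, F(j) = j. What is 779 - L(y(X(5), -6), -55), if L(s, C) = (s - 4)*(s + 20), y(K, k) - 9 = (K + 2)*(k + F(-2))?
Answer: -38678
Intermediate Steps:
X(b) = b²
y(K, k) = 9 + (-2 + k)*(2 + K) (y(K, k) = 9 + (K + 2)*(k - 2) = 9 + (2 + K)*(-2 + k) = 9 + (-2 + k)*(2 + K))
L(s, C) = (-4 + s)*(20 + s)
779 - L(y(X(5), -6), -55) = 779 - (-80 + (5 - 2*5² + 2*(-6) + 5²*(-6))² + 16*(5 - 2*5² + 2*(-6) + 5²*(-6))) = 779 - (-80 + (5 - 2*25 - 12 + 25*(-6))² + 16*(5 - 2*25 - 12 + 25*(-6))) = 779 - (-80 + (5 - 50 - 12 - 150)² + 16*(5 - 50 - 12 - 150)) = 779 - (-80 + (-207)² + 16*(-207)) = 779 - (-80 + 42849 - 3312) = 779 - 1*39457 = 779 - 39457 = -38678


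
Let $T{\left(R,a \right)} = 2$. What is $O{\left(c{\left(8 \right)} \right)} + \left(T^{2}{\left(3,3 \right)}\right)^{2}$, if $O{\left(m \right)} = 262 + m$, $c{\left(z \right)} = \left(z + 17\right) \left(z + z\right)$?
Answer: $678$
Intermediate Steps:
$c{\left(z \right)} = 2 z \left(17 + z\right)$ ($c{\left(z \right)} = \left(17 + z\right) 2 z = 2 z \left(17 + z\right)$)
$O{\left(c{\left(8 \right)} \right)} + \left(T^{2}{\left(3,3 \right)}\right)^{2} = \left(262 + 2 \cdot 8 \left(17 + 8\right)\right) + \left(2^{2}\right)^{2} = \left(262 + 2 \cdot 8 \cdot 25\right) + 4^{2} = \left(262 + 400\right) + 16 = 662 + 16 = 678$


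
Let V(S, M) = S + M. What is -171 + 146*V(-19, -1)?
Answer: -3091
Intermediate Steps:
V(S, M) = M + S
-171 + 146*V(-19, -1) = -171 + 146*(-1 - 19) = -171 + 146*(-20) = -171 - 2920 = -3091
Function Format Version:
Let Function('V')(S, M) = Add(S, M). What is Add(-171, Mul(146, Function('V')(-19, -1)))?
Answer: -3091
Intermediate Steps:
Function('V')(S, M) = Add(M, S)
Add(-171, Mul(146, Function('V')(-19, -1))) = Add(-171, Mul(146, Add(-1, -19))) = Add(-171, Mul(146, -20)) = Add(-171, -2920) = -3091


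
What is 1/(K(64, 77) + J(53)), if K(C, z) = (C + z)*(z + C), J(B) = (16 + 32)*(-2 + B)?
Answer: 1/22329 ≈ 4.4785e-5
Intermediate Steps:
J(B) = -96 + 48*B (J(B) = 48*(-2 + B) = -96 + 48*B)
K(C, z) = (C + z)² (K(C, z) = (C + z)*(C + z) = (C + z)²)
1/(K(64, 77) + J(53)) = 1/((64 + 77)² + (-96 + 48*53)) = 1/(141² + (-96 + 2544)) = 1/(19881 + 2448) = 1/22329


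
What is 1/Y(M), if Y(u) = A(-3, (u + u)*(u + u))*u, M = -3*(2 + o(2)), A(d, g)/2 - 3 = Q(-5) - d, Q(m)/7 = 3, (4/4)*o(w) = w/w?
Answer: -1/486 ≈ -0.0020576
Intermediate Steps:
o(w) = 1 (o(w) = w/w = 1)
Q(m) = 21 (Q(m) = 7*3 = 21)
A(d, g) = 48 - 2*d (A(d, g) = 6 + 2*(21 - d) = 6 + (42 - 2*d) = 48 - 2*d)
M = -9 (M = -3*(2 + 1) = -3*3 = -9)
Y(u) = 54*u (Y(u) = (48 - 2*(-3))*u = (48 + 6)*u = 54*u)
1/Y(M) = 1/(54*(-9)) = 1/(-486) = -1/486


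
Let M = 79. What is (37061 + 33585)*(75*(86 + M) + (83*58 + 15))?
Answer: 1215393784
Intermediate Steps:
(37061 + 33585)*(75*(86 + M) + (83*58 + 15)) = (37061 + 33585)*(75*(86 + 79) + (83*58 + 15)) = 70646*(75*165 + (4814 + 15)) = 70646*(12375 + 4829) = 70646*17204 = 1215393784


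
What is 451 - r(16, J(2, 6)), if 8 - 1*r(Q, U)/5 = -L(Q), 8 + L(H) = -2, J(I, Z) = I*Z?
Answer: 461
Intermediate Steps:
L(H) = -10 (L(H) = -8 - 2 = -10)
r(Q, U) = -10 (r(Q, U) = 40 - (-5)*(-10) = 40 - 5*10 = 40 - 50 = -10)
451 - r(16, J(2, 6)) = 451 - 1*(-10) = 451 + 10 = 461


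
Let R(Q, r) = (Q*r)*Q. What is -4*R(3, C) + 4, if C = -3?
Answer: 112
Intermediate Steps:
R(Q, r) = r*Q²
-4*R(3, C) + 4 = -(-12)*3² + 4 = -(-12)*9 + 4 = -4*(-27) + 4 = 108 + 4 = 112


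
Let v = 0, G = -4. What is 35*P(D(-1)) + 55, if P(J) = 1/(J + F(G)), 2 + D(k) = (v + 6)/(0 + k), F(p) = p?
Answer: 625/12 ≈ 52.083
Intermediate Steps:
D(k) = -2 + 6/k (D(k) = -2 + (0 + 6)/(0 + k) = -2 + 6/k)
P(J) = 1/(-4 + J) (P(J) = 1/(J - 4) = 1/(-4 + J))
35*P(D(-1)) + 55 = 35/(-4 + (-2 + 6/(-1))) + 55 = 35/(-4 + (-2 + 6*(-1))) + 55 = 35/(-4 + (-2 - 6)) + 55 = 35/(-4 - 8) + 55 = 35/(-12) + 55 = 35*(-1/12) + 55 = -35/12 + 55 = 625/12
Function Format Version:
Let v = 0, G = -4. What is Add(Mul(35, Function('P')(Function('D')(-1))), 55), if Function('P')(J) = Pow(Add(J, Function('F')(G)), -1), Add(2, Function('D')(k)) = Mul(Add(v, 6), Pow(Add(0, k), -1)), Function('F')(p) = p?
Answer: Rational(625, 12) ≈ 52.083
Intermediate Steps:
Function('D')(k) = Add(-2, Mul(6, Pow(k, -1))) (Function('D')(k) = Add(-2, Mul(Add(0, 6), Pow(Add(0, k), -1))) = Add(-2, Mul(6, Pow(k, -1))))
Function('P')(J) = Pow(Add(-4, J), -1) (Function('P')(J) = Pow(Add(J, -4), -1) = Pow(Add(-4, J), -1))
Add(Mul(35, Function('P')(Function('D')(-1))), 55) = Add(Mul(35, Pow(Add(-4, Add(-2, Mul(6, Pow(-1, -1)))), -1)), 55) = Add(Mul(35, Pow(Add(-4, Add(-2, Mul(6, -1))), -1)), 55) = Add(Mul(35, Pow(Add(-4, Add(-2, -6)), -1)), 55) = Add(Mul(35, Pow(Add(-4, -8), -1)), 55) = Add(Mul(35, Pow(-12, -1)), 55) = Add(Mul(35, Rational(-1, 12)), 55) = Add(Rational(-35, 12), 55) = Rational(625, 12)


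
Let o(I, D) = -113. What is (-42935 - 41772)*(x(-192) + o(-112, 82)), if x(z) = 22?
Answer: 7708337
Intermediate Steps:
(-42935 - 41772)*(x(-192) + o(-112, 82)) = (-42935 - 41772)*(22 - 113) = -84707*(-91) = 7708337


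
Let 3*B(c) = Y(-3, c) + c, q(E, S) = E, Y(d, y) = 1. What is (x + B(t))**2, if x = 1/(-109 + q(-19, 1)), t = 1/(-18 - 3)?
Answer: 6235009/65028096 ≈ 0.095882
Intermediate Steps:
t = -1/21 (t = 1/(-21) = -1/21 ≈ -0.047619)
x = -1/128 (x = 1/(-109 - 19) = 1/(-128) = -1/128 ≈ -0.0078125)
B(c) = 1/3 + c/3 (B(c) = (1 + c)/3 = 1/3 + c/3)
(x + B(t))**2 = (-1/128 + (1/3 + (1/3)*(-1/21)))**2 = (-1/128 + (1/3 - 1/63))**2 = (-1/128 + 20/63)**2 = (2497/8064)**2 = 6235009/65028096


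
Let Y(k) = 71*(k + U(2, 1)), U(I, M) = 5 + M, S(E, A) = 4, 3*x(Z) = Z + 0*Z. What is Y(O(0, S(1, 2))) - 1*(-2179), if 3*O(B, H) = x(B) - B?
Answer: 2605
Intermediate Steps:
x(Z) = Z/3 (x(Z) = (Z + 0*Z)/3 = (Z + 0)/3 = Z/3)
O(B, H) = -2*B/9 (O(B, H) = (B/3 - B)/3 = (-2*B/3)/3 = -2*B/9)
Y(k) = 426 + 71*k (Y(k) = 71*(k + (5 + 1)) = 71*(k + 6) = 71*(6 + k) = 426 + 71*k)
Y(O(0, S(1, 2))) - 1*(-2179) = (426 + 71*(-2/9*0)) - 1*(-2179) = (426 + 71*0) + 2179 = (426 + 0) + 2179 = 426 + 2179 = 2605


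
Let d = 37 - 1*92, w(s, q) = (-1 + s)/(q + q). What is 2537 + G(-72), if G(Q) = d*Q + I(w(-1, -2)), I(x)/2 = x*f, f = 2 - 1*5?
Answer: 6494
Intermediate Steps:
w(s, q) = (-1 + s)/(2*q) (w(s, q) = (-1 + s)/((2*q)) = (-1 + s)*(1/(2*q)) = (-1 + s)/(2*q))
d = -55 (d = 37 - 92 = -55)
f = -3 (f = 2 - 5 = -3)
I(x) = -6*x (I(x) = 2*(x*(-3)) = 2*(-3*x) = -6*x)
G(Q) = -3 - 55*Q (G(Q) = -55*Q - 3*(-1 - 1)/(-2) = -55*Q - 3*(-1)*(-2)/2 = -55*Q - 6*½ = -55*Q - 3 = -3 - 55*Q)
2537 + G(-72) = 2537 + (-3 - 55*(-72)) = 2537 + (-3 + 3960) = 2537 + 3957 = 6494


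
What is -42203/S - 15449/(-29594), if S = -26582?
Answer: 414905225/196666927 ≈ 2.1097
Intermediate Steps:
-42203/S - 15449/(-29594) = -42203/(-26582) - 15449/(-29594) = -42203*(-1/26582) - 15449*(-1/29594) = 42203/26582 + 15449/29594 = 414905225/196666927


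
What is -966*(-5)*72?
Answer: 347760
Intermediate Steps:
-966*(-5)*72 = -69*(-70)*72 = 4830*72 = 347760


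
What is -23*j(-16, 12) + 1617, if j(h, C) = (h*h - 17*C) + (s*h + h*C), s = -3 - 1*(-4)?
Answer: 5205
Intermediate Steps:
s = 1 (s = -3 + 4 = 1)
j(h, C) = h + h**2 - 17*C + C*h (j(h, C) = (h*h - 17*C) + (1*h + h*C) = (h**2 - 17*C) + (h + C*h) = h + h**2 - 17*C + C*h)
-23*j(-16, 12) + 1617 = -23*(-16 + (-16)**2 - 17*12 + 12*(-16)) + 1617 = -23*(-16 + 256 - 204 - 192) + 1617 = -23*(-156) + 1617 = 3588 + 1617 = 5205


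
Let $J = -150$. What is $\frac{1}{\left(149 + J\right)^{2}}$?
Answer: $1$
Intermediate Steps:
$\frac{1}{\left(149 + J\right)^{2}} = \frac{1}{\left(149 - 150\right)^{2}} = \frac{1}{\left(-1\right)^{2}} = 1^{-1} = 1$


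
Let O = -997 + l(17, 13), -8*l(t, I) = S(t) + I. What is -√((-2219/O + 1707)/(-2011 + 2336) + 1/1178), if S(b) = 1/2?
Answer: -√25935730047526/2220530 ≈ -2.2935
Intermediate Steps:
S(b) = ½
l(t, I) = -1/16 - I/8 (l(t, I) = -(½ + I)/8 = -1/16 - I/8)
O = -15979/16 (O = -997 + (-1/16 - ⅛*13) = -997 + (-1/16 - 13/8) = -997 - 27/16 = -15979/16 ≈ -998.69)
-√((-2219/O + 1707)/(-2011 + 2336) + 1/1178) = -√((-2219/(-15979/16) + 1707)/(-2011 + 2336) + 1/1178) = -√((-2219*(-16/15979) + 1707)/325 + 1/1178) = -√((35504/15979 + 1707)*(1/325) + 1/1178) = -√((27311657/15979)*(1/325) + 1/1178) = -√(27311657/5193175 + 1/1178) = -√(1693596059/321976850) = -√25935730047526/2220530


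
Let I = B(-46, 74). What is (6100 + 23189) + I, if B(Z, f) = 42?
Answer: 29331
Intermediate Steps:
I = 42
(6100 + 23189) + I = (6100 + 23189) + 42 = 29289 + 42 = 29331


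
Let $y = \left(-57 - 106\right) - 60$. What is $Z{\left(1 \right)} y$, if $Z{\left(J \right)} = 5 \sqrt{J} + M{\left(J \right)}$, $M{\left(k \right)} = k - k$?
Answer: $-1115$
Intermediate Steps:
$M{\left(k \right)} = 0$
$Z{\left(J \right)} = 5 \sqrt{J}$ ($Z{\left(J \right)} = 5 \sqrt{J} + 0 = 5 \sqrt{J}$)
$y = -223$ ($y = -163 + \left(-91 + 31\right) = -163 - 60 = -223$)
$Z{\left(1 \right)} y = 5 \sqrt{1} \left(-223\right) = 5 \cdot 1 \left(-223\right) = 5 \left(-223\right) = -1115$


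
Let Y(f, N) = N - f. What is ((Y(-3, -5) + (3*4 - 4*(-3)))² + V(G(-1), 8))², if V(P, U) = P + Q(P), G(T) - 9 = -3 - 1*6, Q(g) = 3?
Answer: 237169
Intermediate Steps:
G(T) = 0 (G(T) = 9 + (-3 - 1*6) = 9 + (-3 - 6) = 9 - 9 = 0)
V(P, U) = 3 + P (V(P, U) = P + 3 = 3 + P)
((Y(-3, -5) + (3*4 - 4*(-3)))² + V(G(-1), 8))² = (((-5 - 1*(-3)) + (3*4 - 4*(-3)))² + (3 + 0))² = (((-5 + 3) + (12 + 12))² + 3)² = ((-2 + 24)² + 3)² = (22² + 3)² = (484 + 3)² = 487² = 237169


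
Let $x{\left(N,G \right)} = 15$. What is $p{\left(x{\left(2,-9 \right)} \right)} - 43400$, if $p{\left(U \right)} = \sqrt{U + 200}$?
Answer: $-43400 + \sqrt{215} \approx -43385.0$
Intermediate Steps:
$p{\left(U \right)} = \sqrt{200 + U}$
$p{\left(x{\left(2,-9 \right)} \right)} - 43400 = \sqrt{200 + 15} - 43400 = \sqrt{215} - 43400 = -43400 + \sqrt{215}$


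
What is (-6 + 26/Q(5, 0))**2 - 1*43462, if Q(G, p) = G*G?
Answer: -27148374/625 ≈ -43437.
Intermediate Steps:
Q(G, p) = G**2
(-6 + 26/Q(5, 0))**2 - 1*43462 = (-6 + 26/(5**2))**2 - 1*43462 = (-6 + 26/25)**2 - 43462 = (-124/25)**2 - 43462 = 15376/625 - 43462 = -27148374/625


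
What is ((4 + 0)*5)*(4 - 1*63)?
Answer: -1180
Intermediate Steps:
((4 + 0)*5)*(4 - 1*63) = (4*5)*(4 - 63) = 20*(-59) = -1180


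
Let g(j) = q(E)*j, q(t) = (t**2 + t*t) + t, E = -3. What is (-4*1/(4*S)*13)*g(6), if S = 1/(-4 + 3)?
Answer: 1170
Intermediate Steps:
S = -1 (S = 1/(-1) = -1)
q(t) = t + 2*t**2 (q(t) = (t**2 + t**2) + t = 2*t**2 + t = t + 2*t**2)
g(j) = 15*j (g(j) = (-3*(1 + 2*(-3)))*j = (-3*(1 - 6))*j = (-3*(-5))*j = 15*j)
(-4*1/(4*S)*13)*g(6) = (-4/(4*(-1))*13)*(15*6) = (-4/(-4)*13)*90 = (-4*(-1/4)*13)*90 = (1*13)*90 = 13*90 = 1170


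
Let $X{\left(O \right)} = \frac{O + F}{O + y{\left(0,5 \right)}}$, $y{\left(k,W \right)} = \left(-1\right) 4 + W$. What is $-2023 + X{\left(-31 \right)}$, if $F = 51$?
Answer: $- \frac{6071}{3} \approx -2023.7$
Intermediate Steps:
$y{\left(k,W \right)} = -4 + W$
$X{\left(O \right)} = \frac{51 + O}{1 + O}$ ($X{\left(O \right)} = \frac{O + 51}{O + \left(-4 + 5\right)} = \frac{51 + O}{O + 1} = \frac{51 + O}{1 + O}$)
$-2023 + X{\left(-31 \right)} = -2023 + \frac{51 - 31}{1 - 31} = -2023 + \frac{1}{-30} \cdot 20 = -2023 - \frac{2}{3} = - \frac{6071}{3}$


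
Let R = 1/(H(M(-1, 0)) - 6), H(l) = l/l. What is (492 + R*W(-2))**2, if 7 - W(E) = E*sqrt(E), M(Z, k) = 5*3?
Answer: 6017201/25 - 9812*I*sqrt(2)/25 ≈ 2.4069e+5 - 555.05*I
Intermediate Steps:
M(Z, k) = 15
H(l) = 1
W(E) = 7 - E**(3/2) (W(E) = 7 - E*sqrt(E) = 7 - E**(3/2))
R = -1/5 (R = 1/(1 - 6) = 1/(-5) = -1/5 ≈ -0.20000)
(492 + R*W(-2))**2 = (492 - (7 - (-2)**(3/2))/5)**2 = (492 - (7 - (-2)*I*sqrt(2))/5)**2 = (492 - (7 + 2*I*sqrt(2))/5)**2 = (492 + (-7/5 - 2*I*sqrt(2)/5))**2 = (2453/5 - 2*I*sqrt(2)/5)**2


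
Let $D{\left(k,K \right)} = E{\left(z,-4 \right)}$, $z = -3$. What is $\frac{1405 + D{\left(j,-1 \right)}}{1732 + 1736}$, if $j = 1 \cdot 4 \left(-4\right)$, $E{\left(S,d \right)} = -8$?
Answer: $\frac{1397}{3468} \approx 0.40283$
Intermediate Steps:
$j = -16$ ($j = 4 \left(-4\right) = -16$)
$D{\left(k,K \right)} = -8$
$\frac{1405 + D{\left(j,-1 \right)}}{1732 + 1736} = \frac{1405 - 8}{1732 + 1736} = \frac{1397}{3468}$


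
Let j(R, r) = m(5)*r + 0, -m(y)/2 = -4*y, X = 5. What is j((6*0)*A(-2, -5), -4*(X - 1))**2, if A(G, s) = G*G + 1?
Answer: 409600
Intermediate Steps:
m(y) = 8*y (m(y) = -(-8)*y = 8*y)
A(G, s) = 1 + G**2 (A(G, s) = G**2 + 1 = 1 + G**2)
j(R, r) = 40*r (j(R, r) = (8*5)*r + 0 = 40*r + 0 = 40*r)
j((6*0)*A(-2, -5), -4*(X - 1))**2 = (40*(-4*(5 - 1)))**2 = (40*(-4*4))**2 = (40*(-16))**2 = (-640)**2 = 409600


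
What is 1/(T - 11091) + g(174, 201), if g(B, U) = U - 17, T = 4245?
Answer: 1259663/6846 ≈ 184.00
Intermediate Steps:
g(B, U) = -17 + U
1/(T - 11091) + g(174, 201) = 1/(4245 - 11091) + (-17 + 201) = 1/(-6846) + 184 = -1/6846 + 184 = 1259663/6846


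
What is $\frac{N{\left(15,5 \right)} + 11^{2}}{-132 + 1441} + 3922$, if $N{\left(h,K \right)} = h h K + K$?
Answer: $\frac{5135149}{1309} \approx 3923.0$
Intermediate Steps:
$N{\left(h,K \right)} = K + K h^{2}$ ($N{\left(h,K \right)} = h^{2} K + K = K h^{2} + K = K + K h^{2}$)
$\frac{N{\left(15,5 \right)} + 11^{2}}{-132 + 1441} + 3922 = \frac{5 \left(1 + 15^{2}\right) + 11^{2}}{-132 + 1441} + 3922 = \frac{5 \left(1 + 225\right) + 121}{1309} + 3922 = \left(5 \cdot 226 + 121\right) \frac{1}{1309} + 3922 = \left(1130 + 121\right) \frac{1}{1309} + 3922 = 1251 \cdot \frac{1}{1309} + 3922 = \frac{1251}{1309} + 3922 = \frac{5135149}{1309}$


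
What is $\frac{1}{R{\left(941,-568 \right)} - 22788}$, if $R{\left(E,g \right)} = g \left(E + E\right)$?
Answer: $- \frac{1}{1091764} \approx -9.1595 \cdot 10^{-7}$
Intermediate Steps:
$R{\left(E,g \right)} = 2 E g$ ($R{\left(E,g \right)} = g 2 E = 2 E g$)
$\frac{1}{R{\left(941,-568 \right)} - 22788} = \frac{1}{2 \cdot 941 \left(-568\right) - 22788} = \frac{1}{-1068976 - 22788} = \frac{1}{-1091764} = - \frac{1}{1091764}$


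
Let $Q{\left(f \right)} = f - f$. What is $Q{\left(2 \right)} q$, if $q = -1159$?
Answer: $0$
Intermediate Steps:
$Q{\left(f \right)} = 0$
$Q{\left(2 \right)} q = 0 \left(-1159\right) = 0$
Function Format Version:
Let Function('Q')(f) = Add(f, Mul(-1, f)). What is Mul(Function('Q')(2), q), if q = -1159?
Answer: 0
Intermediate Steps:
Function('Q')(f) = 0
Mul(Function('Q')(2), q) = Mul(0, -1159) = 0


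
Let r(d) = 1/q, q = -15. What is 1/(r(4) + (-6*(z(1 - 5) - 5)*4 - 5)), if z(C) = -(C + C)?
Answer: -15/1156 ≈ -0.012976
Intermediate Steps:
z(C) = -2*C
r(d) = -1/15 (r(d) = 1/(-15) = -1/15)
1/(r(4) + (-6*(z(1 - 5) - 5)*4 - 5)) = 1/(-1/15 + (-6*(-2*(1 - 5) - 5)*4 - 5)) = 1/(-1/15 + (-6*(-2*(-4) - 5)*4 - 5)) = 1/(-1/15 + (-6*(8 - 5)*4 - 5)) = 1/(-1/15 + (-18*4 - 5)) = 1/(-1/15 + (-6*12 - 5)) = 1/(-1/15 + (-72 - 5)) = 1/(-1/15 - 77) = 1/(-1156/15) = -15/1156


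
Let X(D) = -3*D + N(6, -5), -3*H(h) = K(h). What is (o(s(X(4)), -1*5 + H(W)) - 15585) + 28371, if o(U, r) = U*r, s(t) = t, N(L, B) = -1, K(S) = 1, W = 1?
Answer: 38566/3 ≈ 12855.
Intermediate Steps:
H(h) = -⅓ (H(h) = -⅓*1 = -⅓)
X(D) = -1 - 3*D (X(D) = -3*D - 1 = -1 - 3*D)
(o(s(X(4)), -1*5 + H(W)) - 15585) + 28371 = ((-1 - 3*4)*(-1*5 - ⅓) - 15585) + 28371 = ((-1 - 12)*(-5 - ⅓) - 15585) + 28371 = (-13*(-16/3) - 15585) + 28371 = (208/3 - 15585) + 28371 = -46547/3 + 28371 = 38566/3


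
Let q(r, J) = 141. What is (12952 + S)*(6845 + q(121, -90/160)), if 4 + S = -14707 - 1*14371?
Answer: -112684180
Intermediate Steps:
S = -29082 (S = -4 + (-14707 - 1*14371) = -4 + (-14707 - 14371) = -4 - 29078 = -29082)
(12952 + S)*(6845 + q(121, -90/160)) = (12952 - 29082)*(6845 + 141) = -16130*6986 = -112684180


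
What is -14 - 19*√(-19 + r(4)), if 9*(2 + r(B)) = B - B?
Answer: -14 - 19*I*√21 ≈ -14.0 - 87.069*I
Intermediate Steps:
r(B) = -2 (r(B) = -2 + (B - B)/9 = -2 + (⅑)*0 = -2 + 0 = -2)
-14 - 19*√(-19 + r(4)) = -14 - 19*√(-19 - 2) = -14 - 19*I*√21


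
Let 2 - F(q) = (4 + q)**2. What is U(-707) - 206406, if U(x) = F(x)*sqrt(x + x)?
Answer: -206406 - 494207*I*sqrt(1414) ≈ -2.0641e+5 - 1.8584e+7*I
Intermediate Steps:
F(q) = 2 - (4 + q)**2
U(x) = sqrt(2)*sqrt(x)*(2 - (4 + x)**2) (U(x) = (2 - (4 + x)**2)*sqrt(x + x) = (2 - (4 + x)**2)*sqrt(2*x) = (2 - (4 + x)**2)*(sqrt(2)*sqrt(x)) = sqrt(2)*sqrt(x)*(2 - (4 + x)**2))
U(-707) - 206406 = sqrt(2)*sqrt(-707)*(2 - (4 - 707)**2) - 206406 = sqrt(2)*(I*sqrt(707))*(2 - 1*(-703)**2) - 206406 = sqrt(2)*(I*sqrt(707))*(2 - 1*494209) - 206406 = sqrt(2)*(I*sqrt(707))*(2 - 494209) - 206406 = sqrt(2)*(I*sqrt(707))*(-494207) - 206406 = -494207*I*sqrt(1414) - 206406 = -206406 - 494207*I*sqrt(1414)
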